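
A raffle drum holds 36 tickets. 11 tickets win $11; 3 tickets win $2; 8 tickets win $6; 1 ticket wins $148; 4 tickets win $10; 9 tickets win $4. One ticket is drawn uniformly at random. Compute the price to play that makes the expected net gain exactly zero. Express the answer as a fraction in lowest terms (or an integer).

E[payout] = (11/36)·11 + (3/36)·2 + (8/36)·6 + (1/36)·148 + (4/36)·10 + (9/36)·4 = 133/12
Fair fee = E[payout] = 133/12

133/12 dollars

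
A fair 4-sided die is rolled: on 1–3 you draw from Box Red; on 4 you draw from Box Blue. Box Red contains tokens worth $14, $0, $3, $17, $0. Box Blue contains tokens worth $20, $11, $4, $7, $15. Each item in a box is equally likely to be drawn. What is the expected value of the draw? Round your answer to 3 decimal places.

E[X | Box Red] = (14 + 0 + 3 + 17 + 0)/5 = 34/5
E[X | Box Blue] = (20 + 11 + 4 + 7 + 15)/5 = 57/5
E[X] = (3/4)·34/5 + (1/4)·57/5 = 159/20 ≈ 7.950

$7.950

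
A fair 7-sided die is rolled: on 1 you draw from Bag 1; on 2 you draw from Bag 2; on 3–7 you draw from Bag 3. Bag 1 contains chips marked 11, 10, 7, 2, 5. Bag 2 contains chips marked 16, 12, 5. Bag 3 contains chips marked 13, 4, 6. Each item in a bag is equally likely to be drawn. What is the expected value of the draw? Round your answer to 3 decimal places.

E[X | Bag 1] = (11 + 10 + 7 + 2 + 5)/5 = 7
E[X | Bag 2] = (16 + 12 + 5)/3 = 11
E[X | Bag 3] = (13 + 4 + 6)/3 = 23/3
E[X] = (1/7)·7 + (1/7)·11 + (5/7)·23/3 = 169/21 ≈ 8.048

8.048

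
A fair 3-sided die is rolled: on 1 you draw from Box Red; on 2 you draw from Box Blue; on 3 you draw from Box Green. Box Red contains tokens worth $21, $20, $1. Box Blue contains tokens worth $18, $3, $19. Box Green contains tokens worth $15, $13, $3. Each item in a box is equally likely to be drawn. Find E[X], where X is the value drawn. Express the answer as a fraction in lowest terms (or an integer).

E[X | Box Red] = (21 + 20 + 1)/3 = 14
E[X | Box Blue] = (18 + 3 + 19)/3 = 40/3
E[X | Box Green] = (15 + 13 + 3)/3 = 31/3
E[X] = (1/3)·14 + (1/3)·40/3 + (1/3)·31/3 = 113/9

113/9 dollars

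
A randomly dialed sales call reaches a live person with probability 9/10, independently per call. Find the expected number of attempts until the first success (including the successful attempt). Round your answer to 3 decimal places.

1.111

For a geometric distribution, E[trials] = 1/p = 1/(9/10) = 10/9.
≈ 1.111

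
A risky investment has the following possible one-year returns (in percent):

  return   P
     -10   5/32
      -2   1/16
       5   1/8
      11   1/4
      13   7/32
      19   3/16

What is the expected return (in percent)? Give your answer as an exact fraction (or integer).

259/32

E[X] = (5/32)·(-10) + (1/16)·(-2) + (1/8)·5 + (1/4)·11 + (7/32)·13 + (3/16)·19
     = 259/32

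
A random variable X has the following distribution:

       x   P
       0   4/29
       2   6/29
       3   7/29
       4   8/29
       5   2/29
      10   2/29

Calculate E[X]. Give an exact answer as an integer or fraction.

95/29

E[X] = (4/29)·0 + (6/29)·2 + (7/29)·3 + (8/29)·4 + (2/29)·5 + (2/29)·10
     = 95/29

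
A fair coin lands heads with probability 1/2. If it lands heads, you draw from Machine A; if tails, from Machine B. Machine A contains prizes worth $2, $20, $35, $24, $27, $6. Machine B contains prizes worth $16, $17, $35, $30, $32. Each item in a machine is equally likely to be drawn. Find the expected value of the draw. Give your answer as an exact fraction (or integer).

E[X | Machine A] = (2 + 20 + 35 + 24 + 27 + 6)/6 = 19
E[X | Machine B] = (16 + 17 + 35 + 30 + 32)/5 = 26
E[X] = (1/2)·19 + (1/2)·26 = 45/2

45/2 dollars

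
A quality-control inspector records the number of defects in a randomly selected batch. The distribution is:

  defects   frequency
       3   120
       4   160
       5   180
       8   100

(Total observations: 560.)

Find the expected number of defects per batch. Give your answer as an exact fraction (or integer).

135/28

Total = 560, so P(defects=3) = 120/560, etc.
E[X] = (3/14)·3 + (2/7)·4 + (9/28)·5 + (5/28)·8
     = 135/28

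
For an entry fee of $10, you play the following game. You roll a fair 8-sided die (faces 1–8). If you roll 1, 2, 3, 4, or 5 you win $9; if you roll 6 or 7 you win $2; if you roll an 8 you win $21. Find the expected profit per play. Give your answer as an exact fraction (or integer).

E[payout] = (1/4)·2 + (5/8)·9 + (1/8)·21 = 35/4
Expected profit = 35/4 − 10 = -5/4

-5/4 dollars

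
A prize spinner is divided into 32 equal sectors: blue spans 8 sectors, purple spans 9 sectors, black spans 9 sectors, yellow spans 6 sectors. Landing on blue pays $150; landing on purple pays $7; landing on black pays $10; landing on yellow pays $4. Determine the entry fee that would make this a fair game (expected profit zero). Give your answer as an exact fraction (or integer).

E[payout] = (8/32)·150 + (9/32)·7 + (9/32)·10 + (6/32)·4 = 1377/32
Fair fee = E[payout] = 1377/32

1377/32 dollars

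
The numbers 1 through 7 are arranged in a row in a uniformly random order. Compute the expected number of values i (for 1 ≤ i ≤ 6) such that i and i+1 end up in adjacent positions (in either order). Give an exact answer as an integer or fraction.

For each i ∈ {1,…,6}, let Xᵢ = 1 if i and i+1 are adjacent. P(Xᵢ=1) = 2·(7−1)!/7! = 2/7.
By linearity, E[ΣXᵢ] = (6)·(2/7) = 12/7.

12/7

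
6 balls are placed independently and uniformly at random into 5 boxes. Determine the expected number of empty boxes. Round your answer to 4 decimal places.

Let Xⱼ=1 if box j is empty. P(Xⱼ=1) = ((5-1)/5)^6 = 4096/15625.
By linearity, E[#empty] = 5·4096/15625 = 4096/3125.
≈ 1.3107

1.3107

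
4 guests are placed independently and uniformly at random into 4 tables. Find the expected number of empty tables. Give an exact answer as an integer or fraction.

Let Xⱼ=1 if table j is empty. P(Xⱼ=1) = ((4-1)/4)^4 = 81/256.
By linearity, E[#empty] = 4·81/256 = 81/64.

81/64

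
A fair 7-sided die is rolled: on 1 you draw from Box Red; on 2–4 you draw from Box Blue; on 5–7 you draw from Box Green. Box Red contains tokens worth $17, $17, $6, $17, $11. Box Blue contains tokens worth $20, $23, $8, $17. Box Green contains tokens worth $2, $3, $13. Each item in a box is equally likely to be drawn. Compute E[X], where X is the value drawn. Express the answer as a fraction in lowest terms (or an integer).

59/5 dollars

E[X | Box Red] = (17 + 17 + 6 + 17 + 11)/5 = 68/5
E[X | Box Blue] = (20 + 23 + 8 + 17)/4 = 17
E[X | Box Green] = (2 + 3 + 13)/3 = 6
E[X] = (1/7)·68/5 + (3/7)·17 + (3/7)·6 = 59/5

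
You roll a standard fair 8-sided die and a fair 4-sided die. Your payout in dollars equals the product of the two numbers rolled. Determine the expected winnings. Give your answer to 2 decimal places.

$11.25

Distribution of the product of the two numbers rolled: 1 w.p. 1/32, 2 w.p. 1/16, 3 w.p. 1/16, 4 w.p. 3/32, 5 w.p. 1/32, 6 w.p. 3/32, …
E[payout] = (1/32)·1 + (1/16)·2 + (1/16)·3 + (3/32)·4 + (1/32)·5 + (3/32)·6 + (1/32)·7 + (3/32)·8 + (1/32)·9 + (1/32)·10 + (3/32)·12 + (1/32)·14 + (1/32)·15 + (1/16)·16 + (1/32)·18 + (1/32)·20 + (1/32)·21 + (1/16)·24 + (1/32)·28 + (1/32)·32 = 45/4
≈ $11.25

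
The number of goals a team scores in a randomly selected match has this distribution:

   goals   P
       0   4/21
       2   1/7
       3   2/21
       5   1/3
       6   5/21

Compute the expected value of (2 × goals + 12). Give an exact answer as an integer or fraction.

58/3

E[2x+12] = (4/21)·12 + (1/7)·16 + (2/21)·18 + (1/3)·22 + (5/21)·24
     = 58/3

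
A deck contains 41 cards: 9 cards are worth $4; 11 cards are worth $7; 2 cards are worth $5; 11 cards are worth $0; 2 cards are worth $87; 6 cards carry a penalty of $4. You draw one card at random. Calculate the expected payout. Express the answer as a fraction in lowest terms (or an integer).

E[payout] = (9/41)·4 + (11/41)·7 + (2/41)·5 + (11/41)·0 + (2/41)·87 + (6/41)·(-4) = 273/41

273/41 dollars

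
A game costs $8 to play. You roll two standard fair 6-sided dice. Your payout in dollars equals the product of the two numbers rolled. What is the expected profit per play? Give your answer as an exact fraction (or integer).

17/4 dollars

Distribution of the product of the two numbers rolled: 1 w.p. 1/36, 2 w.p. 1/18, 3 w.p. 1/18, 4 w.p. 1/12, 5 w.p. 1/18, 6 w.p. 1/9, …
E[payout] = (1/36)·1 + (1/18)·2 + (1/18)·3 + (1/12)·4 + (1/18)·5 + (1/9)·6 + (1/18)·8 + (1/36)·9 + (1/18)·10 + (1/9)·12 + (1/18)·15 + (1/36)·16 + (1/18)·18 + (1/18)·20 + (1/18)·24 + (1/36)·25 + (1/18)·30 + (1/36)·36 = 49/4
Expected profit = 49/4 − 8 = 17/4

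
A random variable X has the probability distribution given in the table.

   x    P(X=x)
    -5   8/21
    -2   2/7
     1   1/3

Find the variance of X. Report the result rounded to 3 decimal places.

E[X] = (8/21)·(-5) + (2/7)·(-2) + (1/3)·1 = -15/7
E[X²] = (8/21)·25 + (2/7)·4 + (1/3)·1 = 11
Var(X) = 11 − (-15/7)² = 314/49 ≈ 6.408

6.408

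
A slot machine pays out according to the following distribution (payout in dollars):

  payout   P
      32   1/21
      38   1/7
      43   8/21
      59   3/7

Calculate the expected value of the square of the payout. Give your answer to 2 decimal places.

E[X²] = (1/21)·1024 + (1/7)·1444 + (8/21)·1849 + (3/7)·3481
     = 17159/7 ≈ 2451.29

2451.29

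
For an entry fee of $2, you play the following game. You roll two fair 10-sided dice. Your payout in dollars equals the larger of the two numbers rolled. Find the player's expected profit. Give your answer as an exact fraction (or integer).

Distribution of the larger of the two numbers rolled: 1 w.p. 1/100, 2 w.p. 3/100, 3 w.p. 1/20, 4 w.p. 7/100, 5 w.p. 9/100, 6 w.p. 11/100, …
E[payout] = (1/100)·1 + (3/100)·2 + (1/20)·3 + (7/100)·4 + (9/100)·5 + (11/100)·6 + (13/100)·7 + (3/20)·8 + (17/100)·9 + (19/100)·10 = 143/20
Expected profit = 143/20 − 2 = 103/20

103/20 dollars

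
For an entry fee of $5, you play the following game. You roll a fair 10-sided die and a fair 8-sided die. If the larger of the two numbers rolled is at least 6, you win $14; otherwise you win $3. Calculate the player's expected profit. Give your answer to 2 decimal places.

E[payout] = (5/16)·3 + (11/16)·14 = 169/16
Expected profit = 169/16 − 5 = 89/16 ≈ $5.56

$5.56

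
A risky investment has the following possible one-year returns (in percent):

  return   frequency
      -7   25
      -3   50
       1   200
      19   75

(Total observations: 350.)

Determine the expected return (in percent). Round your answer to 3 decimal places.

Total = 350, so P(return=-7) = 25/350, etc.
E[X] = (1/14)·(-7) + (1/7)·(-3) + (4/7)·1 + (3/14)·19
     = 26/7 ≈ 3.714

3.714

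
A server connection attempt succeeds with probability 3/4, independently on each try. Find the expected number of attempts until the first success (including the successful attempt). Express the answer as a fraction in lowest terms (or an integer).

4/3

For a geometric distribution, E[trials] = 1/p = 1/(3/4) = 4/3.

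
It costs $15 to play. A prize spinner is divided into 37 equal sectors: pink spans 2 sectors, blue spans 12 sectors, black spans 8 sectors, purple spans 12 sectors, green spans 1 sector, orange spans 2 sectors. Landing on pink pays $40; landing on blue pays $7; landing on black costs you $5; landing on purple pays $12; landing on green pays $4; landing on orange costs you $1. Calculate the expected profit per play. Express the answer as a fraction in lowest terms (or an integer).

E[payout] = (2/37)·40 + (12/37)·7 + (8/37)·(-5) + (12/37)·12 + (1/37)·4 + (2/37)·(-1) = 270/37
Expected profit = 270/37 − 15 = -285/37

-285/37 dollars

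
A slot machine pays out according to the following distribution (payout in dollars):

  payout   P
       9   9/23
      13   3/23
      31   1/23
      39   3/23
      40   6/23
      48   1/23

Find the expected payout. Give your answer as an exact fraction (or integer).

556/23 dollars

E[X] = (9/23)·9 + (3/23)·13 + (1/23)·31 + (3/23)·39 + (6/23)·40 + (1/23)·48
     = 556/23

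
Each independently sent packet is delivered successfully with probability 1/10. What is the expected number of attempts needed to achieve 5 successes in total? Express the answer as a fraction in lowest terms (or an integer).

50

By linearity (sum of 5 independent geometric waits), E[trials] = 5/p = 5/(1/10) = 50.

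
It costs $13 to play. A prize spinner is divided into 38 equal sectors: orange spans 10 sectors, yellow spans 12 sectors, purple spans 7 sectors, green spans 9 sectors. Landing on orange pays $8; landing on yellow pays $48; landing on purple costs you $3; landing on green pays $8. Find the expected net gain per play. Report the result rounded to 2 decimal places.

$5.61

E[payout] = (10/38)·8 + (12/38)·48 + (7/38)·(-3) + (9/38)·8 = 707/38
Expected profit = 707/38 − 13 = 213/38 ≈ $5.61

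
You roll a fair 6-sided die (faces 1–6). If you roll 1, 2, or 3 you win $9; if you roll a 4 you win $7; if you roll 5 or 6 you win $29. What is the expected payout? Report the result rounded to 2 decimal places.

E[payout] = (1/6)·7 + (1/2)·9 + (1/3)·29 = 46/3
≈ $15.33

$15.33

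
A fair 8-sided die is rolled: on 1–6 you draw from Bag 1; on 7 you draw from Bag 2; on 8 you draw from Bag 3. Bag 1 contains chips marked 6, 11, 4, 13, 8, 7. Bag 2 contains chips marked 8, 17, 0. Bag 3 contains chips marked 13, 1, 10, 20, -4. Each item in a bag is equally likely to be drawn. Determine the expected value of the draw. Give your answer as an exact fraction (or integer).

E[X | Bag 1] = (6 + 11 + 4 + 13 + 8 + 7)/6 = 49/6
E[X | Bag 2] = (8 + 17 + 0)/3 = 25/3
E[X | Bag 3] = (13 + 1 + 10 + 20 − 4)/5 = 8
E[X] = (3/4)·49/6 + (1/8)·25/3 + (1/8)·8 = 49/6

49/6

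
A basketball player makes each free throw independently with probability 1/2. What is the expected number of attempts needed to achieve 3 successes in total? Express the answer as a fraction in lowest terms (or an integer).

By linearity (sum of 3 independent geometric waits), E[trials] = 3/p = 3/(1/2) = 6.

6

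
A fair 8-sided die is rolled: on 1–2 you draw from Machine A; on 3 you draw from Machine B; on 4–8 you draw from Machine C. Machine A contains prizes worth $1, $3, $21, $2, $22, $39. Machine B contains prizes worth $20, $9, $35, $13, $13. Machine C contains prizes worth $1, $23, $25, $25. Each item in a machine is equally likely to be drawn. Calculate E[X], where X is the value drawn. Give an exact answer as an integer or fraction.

E[X | Machine A] = (1 + 3 + 21 + 2 + 22 + 39)/6 = 44/3
E[X | Machine B] = (20 + 9 + 35 + 13 + 13)/5 = 18
E[X | Machine C] = (1 + 23 + 25 + 25)/4 = 37/2
E[X] = (1/4)·44/3 + (1/8)·18 + (5/8)·37/2 = 839/48

839/48 dollars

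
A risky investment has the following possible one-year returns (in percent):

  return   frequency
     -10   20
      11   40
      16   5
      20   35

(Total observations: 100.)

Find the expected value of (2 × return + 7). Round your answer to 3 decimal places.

27.400

Total = 100, so P(return=-10) = 20/100, etc.
E[2x+7] = (1/5)·(-13) + (2/5)·29 + (1/20)·39 + (7/20)·47
     = 137/5 ≈ 27.400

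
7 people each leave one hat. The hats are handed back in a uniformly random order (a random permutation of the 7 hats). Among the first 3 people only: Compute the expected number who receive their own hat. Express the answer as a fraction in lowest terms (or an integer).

Let Xᵢ = 1 if person i gets their own hat. For each i, P(Xᵢ=1) = 1/7.
By linearity of expectation, E[X₁+…+X_3] = 3·(1/7) = 3/7.

3/7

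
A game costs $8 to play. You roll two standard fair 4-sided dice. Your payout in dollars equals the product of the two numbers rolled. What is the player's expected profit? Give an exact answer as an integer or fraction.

-7/4 dollars

Distribution of the product of the two numbers rolled: 1 w.p. 1/16, 2 w.p. 1/8, 3 w.p. 1/8, 4 w.p. 3/16, 6 w.p. 1/8, 8 w.p. 1/8, …
E[payout] = (1/16)·1 + (1/8)·2 + (1/8)·3 + (3/16)·4 + (1/8)·6 + (1/8)·8 + (1/16)·9 + (1/8)·12 + (1/16)·16 = 25/4
Expected profit = 25/4 − 8 = -7/4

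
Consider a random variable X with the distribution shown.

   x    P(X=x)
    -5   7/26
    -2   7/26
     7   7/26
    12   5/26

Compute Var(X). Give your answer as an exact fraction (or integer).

7329/169

E[X] = (7/26)·(-5) + (7/26)·(-2) + (7/26)·7 + (5/26)·12 = 30/13
E[X²] = (7/26)·25 + (7/26)·4 + (7/26)·49 + (5/26)·144 = 633/13
Var(X) = 633/13 − (30/13)² = 7329/169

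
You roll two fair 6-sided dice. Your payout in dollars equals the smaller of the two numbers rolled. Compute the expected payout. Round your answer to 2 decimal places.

$2.53

Distribution of the smaller of the two numbers rolled: 1 w.p. 11/36, 2 w.p. 1/4, 3 w.p. 7/36, 4 w.p. 5/36, 5 w.p. 1/12, 6 w.p. 1/36
E[payout] = (11/36)·1 + (1/4)·2 + (7/36)·3 + (5/36)·4 + (1/12)·5 + (1/36)·6 = 91/36
≈ $2.53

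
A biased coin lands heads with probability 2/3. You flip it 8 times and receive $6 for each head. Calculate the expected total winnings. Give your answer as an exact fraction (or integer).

$32

E[#heads] = 8·2/3 = 16/3 (linearity over flips).
E[winnings] = 6·16/3 = 32.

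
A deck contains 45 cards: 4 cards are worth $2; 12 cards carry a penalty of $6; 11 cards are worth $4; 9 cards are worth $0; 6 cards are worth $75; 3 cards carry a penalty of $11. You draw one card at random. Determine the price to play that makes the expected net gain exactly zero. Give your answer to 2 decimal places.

E[payout] = (4/45)·2 + (12/45)·(-6) + (11/45)·4 + (9/45)·0 + (6/45)·75 + (3/45)·(-11) = 397/45
Fair fee = E[payout] = 397/45 ≈ $8.82

$8.82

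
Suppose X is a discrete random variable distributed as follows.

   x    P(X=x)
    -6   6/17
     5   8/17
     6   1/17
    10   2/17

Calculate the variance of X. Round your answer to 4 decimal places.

E[X] = (6/17)·(-6) + (8/17)·5 + (1/17)·6 + (2/17)·10 = 30/17
E[X²] = (6/17)·36 + (8/17)·25 + (1/17)·36 + (2/17)·100 = 652/17
Var(X) = 652/17 − (30/17)² = 10184/289 ≈ 35.2388

35.2388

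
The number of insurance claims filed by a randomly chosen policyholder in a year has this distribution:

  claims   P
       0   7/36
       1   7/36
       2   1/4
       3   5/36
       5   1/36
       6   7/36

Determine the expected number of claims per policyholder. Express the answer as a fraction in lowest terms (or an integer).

29/12

E[X] = (7/36)·0 + (7/36)·1 + (1/4)·2 + (5/36)·3 + (1/36)·5 + (7/36)·6
     = 29/12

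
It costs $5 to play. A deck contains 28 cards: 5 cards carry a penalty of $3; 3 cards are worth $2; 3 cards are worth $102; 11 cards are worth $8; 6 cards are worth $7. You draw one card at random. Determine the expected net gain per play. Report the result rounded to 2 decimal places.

E[payout] = (5/28)·(-3) + (3/28)·2 + (3/28)·102 + (11/28)·8 + (6/28)·7 = 61/4
Expected profit = 61/4 − 5 = 41/4 ≈ $10.25

$10.25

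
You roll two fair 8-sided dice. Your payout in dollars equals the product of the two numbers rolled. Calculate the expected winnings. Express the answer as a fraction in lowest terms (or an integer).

81/4 dollars

Distribution of the product of the two numbers rolled: 1 w.p. 1/64, 2 w.p. 1/32, 3 w.p. 1/32, 4 w.p. 3/64, 5 w.p. 1/32, 6 w.p. 1/16, …
E[payout] = (1/64)·1 + (1/32)·2 + (1/32)·3 + (3/64)·4 + (1/32)·5 + (1/16)·6 + (1/32)·7 + (1/16)·8 + (1/64)·9 + (1/32)·10 + (1/16)·12 + (1/32)·14 + (1/32)·15 + (3/64)·16 + (1/32)·18 + (1/32)·20 + (1/32)·21 + (1/16)·24 + (1/64)·25 + (1/32)·28 + (1/32)·30 + (1/32)·32 + (1/32)·35 + (1/64)·36 + (1/32)·40 + (1/32)·42 + (1/32)·48 + (1/64)·49 + (1/32)·56 + (1/64)·64 = 81/4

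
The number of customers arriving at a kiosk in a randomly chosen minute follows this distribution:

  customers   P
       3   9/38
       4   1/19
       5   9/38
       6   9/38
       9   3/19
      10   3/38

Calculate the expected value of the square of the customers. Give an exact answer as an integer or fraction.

724/19

E[X²] = (9/38)·9 + (1/19)·16 + (9/38)·25 + (9/38)·36 + (3/19)·81 + (3/38)·100
     = 724/19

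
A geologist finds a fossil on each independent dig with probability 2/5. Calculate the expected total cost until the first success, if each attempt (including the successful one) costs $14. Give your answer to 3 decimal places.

E[#attempts] = 1/p = 5/2; E[cost] = 14·5/2 = 35.
≈ 35.000

$35.000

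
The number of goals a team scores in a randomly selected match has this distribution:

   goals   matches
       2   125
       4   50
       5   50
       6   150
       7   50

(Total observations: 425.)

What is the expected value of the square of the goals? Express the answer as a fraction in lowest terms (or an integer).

416/17

Total = 425, so P(goals=2) = 125/425, etc.
E[X²] = (5/17)·4 + (2/17)·16 + (2/17)·25 + (6/17)·36 + (2/17)·49
     = 416/17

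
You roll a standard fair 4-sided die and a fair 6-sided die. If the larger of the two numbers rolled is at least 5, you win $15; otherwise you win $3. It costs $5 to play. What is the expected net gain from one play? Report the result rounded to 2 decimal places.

E[payout] = (2/3)·3 + (1/3)·15 = 7
Expected profit = 7 − 5 = 2 ≈ $2.00

$2.00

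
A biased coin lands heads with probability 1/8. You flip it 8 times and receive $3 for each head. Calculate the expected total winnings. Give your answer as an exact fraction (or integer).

$3

E[#heads] = 8·1/8 = 1 (linearity over flips).
E[winnings] = 3·1 = 3.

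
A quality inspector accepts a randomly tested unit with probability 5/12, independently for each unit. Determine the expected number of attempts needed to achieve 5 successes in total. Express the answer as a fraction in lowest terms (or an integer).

12

By linearity (sum of 5 independent geometric waits), E[trials] = 5/p = 5/(5/12) = 12.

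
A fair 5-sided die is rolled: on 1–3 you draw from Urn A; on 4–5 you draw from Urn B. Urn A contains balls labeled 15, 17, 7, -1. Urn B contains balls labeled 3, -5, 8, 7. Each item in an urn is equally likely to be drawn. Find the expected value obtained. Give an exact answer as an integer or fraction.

E[X | Urn A] = (15 + 17 + 7 − 1)/4 = 19/2
E[X | Urn B] = (3 − 5 + 8 + 7)/4 = 13/4
E[X] = (3/5)·19/2 + (2/5)·13/4 = 7

7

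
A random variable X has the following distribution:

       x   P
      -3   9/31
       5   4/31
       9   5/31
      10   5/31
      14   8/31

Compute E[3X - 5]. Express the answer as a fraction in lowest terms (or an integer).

445/31

E[3x-5] = (9/31)·(-14) + (4/31)·10 + (5/31)·22 + (5/31)·25 + (8/31)·37
     = 445/31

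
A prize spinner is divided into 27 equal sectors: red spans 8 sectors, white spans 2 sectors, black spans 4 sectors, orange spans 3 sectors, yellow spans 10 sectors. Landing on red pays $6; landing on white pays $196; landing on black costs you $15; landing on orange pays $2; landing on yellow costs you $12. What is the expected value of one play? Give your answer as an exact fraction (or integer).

E[payout] = (8/27)·6 + (2/27)·196 + (4/27)·(-15) + (3/27)·2 + (10/27)·(-12) = 266/27

266/27 dollars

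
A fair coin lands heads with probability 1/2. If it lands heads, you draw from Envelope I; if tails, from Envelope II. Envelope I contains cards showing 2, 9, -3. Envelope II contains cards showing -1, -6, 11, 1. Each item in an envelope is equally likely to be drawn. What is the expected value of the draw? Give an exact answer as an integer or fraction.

E[X | Envelope I] = (2 + 9 − 3)/3 = 8/3
E[X | Envelope II] = (-1 − 6 + 11 + 1)/4 = 5/4
E[X] = (1/2)·8/3 + (1/2)·5/4 = 47/24

47/24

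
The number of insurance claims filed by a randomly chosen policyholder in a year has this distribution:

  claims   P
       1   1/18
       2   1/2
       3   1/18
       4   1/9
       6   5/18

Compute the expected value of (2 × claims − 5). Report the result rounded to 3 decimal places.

E[2x-5] = (1/18)·(-3) + (1/2)·(-1) + (1/18)·1 + (1/9)·3 + (5/18)·7
     = 5/3 ≈ 1.667

1.667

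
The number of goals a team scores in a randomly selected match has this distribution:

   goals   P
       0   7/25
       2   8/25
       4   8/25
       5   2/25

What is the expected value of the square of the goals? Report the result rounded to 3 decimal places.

E[X²] = (7/25)·0 + (8/25)·4 + (8/25)·16 + (2/25)·25
     = 42/5 ≈ 8.400

8.400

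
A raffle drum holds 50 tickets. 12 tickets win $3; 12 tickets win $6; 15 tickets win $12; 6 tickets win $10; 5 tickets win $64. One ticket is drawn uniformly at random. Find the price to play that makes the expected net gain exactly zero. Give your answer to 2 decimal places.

$13.36

E[payout] = (12/50)·3 + (12/50)·6 + (15/50)·12 + (6/50)·10 + (5/50)·64 = 334/25
Fair fee = E[payout] = 334/25 ≈ $13.36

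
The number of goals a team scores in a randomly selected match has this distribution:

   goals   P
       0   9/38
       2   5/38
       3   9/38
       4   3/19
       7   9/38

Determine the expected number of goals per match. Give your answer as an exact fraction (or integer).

E[X] = (9/38)·0 + (5/38)·2 + (9/38)·3 + (3/19)·4 + (9/38)·7
     = 62/19

62/19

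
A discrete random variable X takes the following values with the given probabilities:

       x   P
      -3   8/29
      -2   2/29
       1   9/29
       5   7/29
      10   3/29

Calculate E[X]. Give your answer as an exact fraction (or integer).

46/29

E[X] = (8/29)·(-3) + (2/29)·(-2) + (9/29)·1 + (7/29)·5 + (3/29)·10
     = 46/29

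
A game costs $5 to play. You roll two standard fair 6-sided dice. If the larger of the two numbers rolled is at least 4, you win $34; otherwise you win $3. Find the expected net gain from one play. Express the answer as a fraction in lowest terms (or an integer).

E[payout] = (1/4)·3 + (3/4)·34 = 105/4
Expected profit = 105/4 − 5 = 85/4

85/4 dollars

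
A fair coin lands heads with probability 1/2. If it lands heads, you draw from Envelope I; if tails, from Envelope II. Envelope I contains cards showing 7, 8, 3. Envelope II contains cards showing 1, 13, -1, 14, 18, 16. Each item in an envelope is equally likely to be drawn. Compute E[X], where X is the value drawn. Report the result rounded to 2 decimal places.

E[X | Envelope I] = (7 + 8 + 3)/3 = 6
E[X | Envelope II] = (1 + 13 − 1 + 14 + 18 + 16)/6 = 61/6
E[X] = (1/2)·6 + (1/2)·61/6 = 97/12 ≈ 8.08

8.08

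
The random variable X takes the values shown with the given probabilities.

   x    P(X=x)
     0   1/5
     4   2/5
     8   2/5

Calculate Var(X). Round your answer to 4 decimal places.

8.9600

E[X] = (1/5)·0 + (2/5)·4 + (2/5)·8 = 24/5
E[X²] = (1/5)·0 + (2/5)·16 + (2/5)·64 = 32
Var(X) = 32 − (24/5)² = 224/25 ≈ 8.9600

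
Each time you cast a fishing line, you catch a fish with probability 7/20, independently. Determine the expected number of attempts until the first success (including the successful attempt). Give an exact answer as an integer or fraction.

For a geometric distribution, E[trials] = 1/p = 1/(7/20) = 20/7.

20/7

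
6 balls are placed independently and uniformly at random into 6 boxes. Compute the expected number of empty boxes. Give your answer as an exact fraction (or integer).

15625/7776

Let Xⱼ=1 if box j is empty. P(Xⱼ=1) = ((6-1)/6)^6 = 15625/46656.
By linearity, E[#empty] = 6·15625/46656 = 15625/7776.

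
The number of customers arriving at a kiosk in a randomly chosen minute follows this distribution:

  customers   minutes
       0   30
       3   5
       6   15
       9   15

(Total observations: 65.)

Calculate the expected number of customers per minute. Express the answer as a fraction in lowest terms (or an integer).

48/13

Total = 65, so P(customers=0) = 30/65, etc.
E[X] = (6/13)·0 + (1/13)·3 + (3/13)·6 + (3/13)·9
     = 48/13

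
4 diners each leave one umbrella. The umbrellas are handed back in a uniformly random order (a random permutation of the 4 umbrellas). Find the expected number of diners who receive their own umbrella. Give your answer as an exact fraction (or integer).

1

Let Xᵢ = 1 if person i gets their own umbrella. For each i, P(Xᵢ=1) = 1/4.
By linearity of expectation, E[X₁+…+X_4] = 4·(1/4) = 1.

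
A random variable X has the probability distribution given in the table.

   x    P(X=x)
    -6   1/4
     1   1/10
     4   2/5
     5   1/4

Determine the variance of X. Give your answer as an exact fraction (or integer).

7859/400

E[X] = (1/4)·(-6) + (1/10)·1 + (2/5)·4 + (1/4)·5 = 29/20
E[X²] = (1/4)·36 + (1/10)·1 + (2/5)·16 + (1/4)·25 = 87/4
Var(X) = 87/4 − (29/20)² = 7859/400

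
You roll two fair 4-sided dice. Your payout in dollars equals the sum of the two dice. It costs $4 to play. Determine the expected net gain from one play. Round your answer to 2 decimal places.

Distribution of the sum of the two dice: 2 w.p. 1/16, 3 w.p. 1/8, 4 w.p. 3/16, 5 w.p. 1/4, 6 w.p. 3/16, 7 w.p. 1/8, …
E[payout] = (1/16)·2 + (1/8)·3 + (3/16)·4 + (1/4)·5 + (3/16)·6 + (1/8)·7 + (1/16)·8 = 5
Expected profit = 5 − 4 = 1 ≈ $1.00

$1.00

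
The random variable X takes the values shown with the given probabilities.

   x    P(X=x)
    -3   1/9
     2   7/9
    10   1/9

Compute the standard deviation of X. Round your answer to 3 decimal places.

3.127

E[X] = 7/3, E[X²] = 137/9
Var(X) = E[X²] − (E[X])² = 137/9 − 49/9 = 88/9
SD(X) = √(88/9) ≈ 3.127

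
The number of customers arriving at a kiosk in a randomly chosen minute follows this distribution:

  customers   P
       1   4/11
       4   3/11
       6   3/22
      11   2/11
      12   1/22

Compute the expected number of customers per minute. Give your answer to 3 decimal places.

4.818

E[X] = (4/11)·1 + (3/11)·4 + (3/22)·6 + (2/11)·11 + (1/22)·12
     = 53/11 ≈ 4.818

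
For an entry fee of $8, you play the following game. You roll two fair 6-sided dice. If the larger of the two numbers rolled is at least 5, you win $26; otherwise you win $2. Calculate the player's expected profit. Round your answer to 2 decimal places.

E[payout] = (4/9)·2 + (5/9)·26 = 46/3
Expected profit = 46/3 − 8 = 22/3 ≈ $7.33

$7.33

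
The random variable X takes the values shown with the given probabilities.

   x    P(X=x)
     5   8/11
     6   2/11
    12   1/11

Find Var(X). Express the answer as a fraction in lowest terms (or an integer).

480/121

E[X] = (8/11)·5 + (2/11)·6 + (1/11)·12 = 64/11
E[X²] = (8/11)·25 + (2/11)·36 + (1/11)·144 = 416/11
Var(X) = 416/11 − (64/11)² = 480/121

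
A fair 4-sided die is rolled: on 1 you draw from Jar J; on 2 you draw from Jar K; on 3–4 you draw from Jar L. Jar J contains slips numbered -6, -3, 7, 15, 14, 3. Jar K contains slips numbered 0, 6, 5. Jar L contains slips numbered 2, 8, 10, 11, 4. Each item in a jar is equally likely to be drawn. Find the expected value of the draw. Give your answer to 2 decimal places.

E[X | Jar J] = (-6 − 3 + 7 + 15 + 14 + 3)/6 = 5
E[X | Jar K] = (0 + 6 + 5)/3 = 11/3
E[X | Jar L] = (2 + 8 + 10 + 11 + 4)/5 = 7
E[X] = (1/4)·5 + (1/4)·11/3 + (1/2)·7 = 17/3 ≈ 5.67

5.67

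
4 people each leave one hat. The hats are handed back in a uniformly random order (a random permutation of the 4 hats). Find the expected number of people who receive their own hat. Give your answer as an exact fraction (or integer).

Let Xᵢ = 1 if person i gets their own hat. For each i, P(Xᵢ=1) = 1/4.
By linearity of expectation, E[X₁+…+X_4] = 4·(1/4) = 1.

1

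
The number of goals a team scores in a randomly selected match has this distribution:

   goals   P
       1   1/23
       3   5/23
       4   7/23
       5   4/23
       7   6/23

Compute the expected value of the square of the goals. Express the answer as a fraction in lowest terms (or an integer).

E[X²] = (1/23)·1 + (5/23)·9 + (7/23)·16 + (4/23)·25 + (6/23)·49
     = 24

24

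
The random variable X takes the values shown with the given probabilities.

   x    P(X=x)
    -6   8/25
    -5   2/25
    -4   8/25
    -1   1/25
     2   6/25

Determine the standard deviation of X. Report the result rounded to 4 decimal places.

E[X] = -79/25, E[X²] = 491/25
Var(X) = E[X²] − (E[X])² = 491/25 − 6241/625 = 6034/625
SD(X) = √(6034/625) ≈ 3.1072

3.1072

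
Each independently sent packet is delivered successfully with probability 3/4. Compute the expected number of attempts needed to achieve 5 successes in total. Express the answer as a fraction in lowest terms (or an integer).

By linearity (sum of 5 independent geometric waits), E[trials] = 5/p = 5/(3/4) = 20/3.

20/3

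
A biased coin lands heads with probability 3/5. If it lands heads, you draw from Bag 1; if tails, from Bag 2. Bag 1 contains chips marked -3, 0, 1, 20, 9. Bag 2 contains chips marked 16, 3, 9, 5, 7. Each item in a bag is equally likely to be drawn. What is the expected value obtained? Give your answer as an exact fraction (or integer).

E[X | Bag 1] = (-3 + 0 + 1 + 20 + 9)/5 = 27/5
E[X | Bag 2] = (16 + 3 + 9 + 5 + 7)/5 = 8
E[X] = (3/5)·27/5 + (2/5)·8 = 161/25

161/25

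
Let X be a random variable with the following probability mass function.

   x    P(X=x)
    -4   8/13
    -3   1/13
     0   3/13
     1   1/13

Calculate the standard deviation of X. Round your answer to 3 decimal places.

1.943

E[X] = -34/13, E[X²] = 138/13
Var(X) = E[X²] − (E[X])² = 138/13 − 1156/169 = 638/169
SD(X) = √(638/169) ≈ 1.943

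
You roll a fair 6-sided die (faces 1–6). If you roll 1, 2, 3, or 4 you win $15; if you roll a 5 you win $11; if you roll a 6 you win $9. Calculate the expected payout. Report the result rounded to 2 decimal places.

$13.33

E[payout] = (1/6)·9 + (1/6)·11 + (2/3)·15 = 40/3
≈ $13.33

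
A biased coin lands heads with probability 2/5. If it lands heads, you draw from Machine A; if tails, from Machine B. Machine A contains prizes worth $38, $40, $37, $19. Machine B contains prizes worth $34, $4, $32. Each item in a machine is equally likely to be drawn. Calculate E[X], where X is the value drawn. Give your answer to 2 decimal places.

E[X | Machine A] = (38 + 40 + 37 + 19)/4 = 67/2
E[X | Machine B] = (34 + 4 + 32)/3 = 70/3
E[X] = (2/5)·67/2 + (3/5)·70/3 = 137/5 ≈ 27.40

$27.40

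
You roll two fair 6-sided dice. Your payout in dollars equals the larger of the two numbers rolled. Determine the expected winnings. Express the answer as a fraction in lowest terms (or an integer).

161/36 dollars

Distribution of the larger of the two numbers rolled: 1 w.p. 1/36, 2 w.p. 1/12, 3 w.p. 5/36, 4 w.p. 7/36, 5 w.p. 1/4, 6 w.p. 11/36
E[payout] = (1/36)·1 + (1/12)·2 + (5/36)·3 + (7/36)·4 + (1/4)·5 + (11/36)·6 = 161/36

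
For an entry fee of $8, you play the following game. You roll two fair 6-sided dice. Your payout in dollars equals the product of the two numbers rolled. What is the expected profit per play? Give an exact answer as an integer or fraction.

Distribution of the product of the two numbers rolled: 1 w.p. 1/36, 2 w.p. 1/18, 3 w.p. 1/18, 4 w.p. 1/12, 5 w.p. 1/18, 6 w.p. 1/9, …
E[payout] = (1/36)·1 + (1/18)·2 + (1/18)·3 + (1/12)·4 + (1/18)·5 + (1/9)·6 + (1/18)·8 + (1/36)·9 + (1/18)·10 + (1/9)·12 + (1/18)·15 + (1/36)·16 + (1/18)·18 + (1/18)·20 + (1/18)·24 + (1/36)·25 + (1/18)·30 + (1/36)·36 = 49/4
Expected profit = 49/4 − 8 = 17/4

17/4 dollars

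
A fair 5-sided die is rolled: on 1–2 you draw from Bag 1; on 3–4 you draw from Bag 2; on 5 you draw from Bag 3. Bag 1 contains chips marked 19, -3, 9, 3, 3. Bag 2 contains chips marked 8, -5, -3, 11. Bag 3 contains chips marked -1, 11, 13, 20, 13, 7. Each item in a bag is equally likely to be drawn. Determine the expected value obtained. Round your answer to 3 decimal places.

E[X | Bag 1] = (19 − 3 + 9 + 3 + 3)/5 = 31/5
E[X | Bag 2] = (8 − 5 − 3 + 11)/4 = 11/4
E[X | Bag 3] = (-1 + 11 + 13 + 20 + 13 + 7)/6 = 21/2
E[X] = (2/5)·31/5 + (2/5)·11/4 + (1/5)·21/2 = 142/25 ≈ 5.680

5.680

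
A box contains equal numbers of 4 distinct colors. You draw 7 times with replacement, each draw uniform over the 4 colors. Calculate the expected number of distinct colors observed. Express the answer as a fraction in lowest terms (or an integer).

14197/4096

Let Xⱼ=1 if type j appears at least once. P(Xⱼ=1) = 1 − ((4−1)/4)^7 = 14197/16384.
E[#distinct] = 4·14197/16384 = 14197/4096.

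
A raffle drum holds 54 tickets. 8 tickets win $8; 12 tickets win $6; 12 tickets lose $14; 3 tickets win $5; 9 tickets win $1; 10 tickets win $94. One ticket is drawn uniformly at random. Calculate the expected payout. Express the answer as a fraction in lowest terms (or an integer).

E[payout] = (8/54)·8 + (12/54)·6 + (12/54)·(-14) + (3/54)·5 + (9/54)·1 + (10/54)·94 = 466/27

466/27 dollars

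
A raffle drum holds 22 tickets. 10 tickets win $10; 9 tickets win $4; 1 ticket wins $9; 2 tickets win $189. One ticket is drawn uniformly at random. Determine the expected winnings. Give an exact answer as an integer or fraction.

E[payout] = (10/22)·10 + (9/22)·4 + (1/22)·9 + (2/22)·189 = 523/22

523/22 dollars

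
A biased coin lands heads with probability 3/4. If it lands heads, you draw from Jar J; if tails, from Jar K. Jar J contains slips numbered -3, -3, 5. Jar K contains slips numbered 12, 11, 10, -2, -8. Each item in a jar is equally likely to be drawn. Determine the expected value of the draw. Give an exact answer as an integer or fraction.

9/10

E[X | Jar J] = (-3 − 3 + 5)/3 = -1/3
E[X | Jar K] = (12 + 11 + 10 − 2 − 8)/5 = 23/5
E[X] = (3/4)·(-1/3) + (1/4)·23/5 = 9/10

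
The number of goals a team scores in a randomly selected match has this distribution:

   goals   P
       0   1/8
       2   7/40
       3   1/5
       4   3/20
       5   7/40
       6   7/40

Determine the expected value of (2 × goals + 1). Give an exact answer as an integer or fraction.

E[2x+1] = (1/8)·1 + (7/40)·5 + (1/5)·7 + (3/20)·9 + (7/40)·11 + (7/40)·13
     = 159/20

159/20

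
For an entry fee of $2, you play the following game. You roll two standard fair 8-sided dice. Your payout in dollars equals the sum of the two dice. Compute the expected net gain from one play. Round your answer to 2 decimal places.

Distribution of the sum of the two dice: 2 w.p. 1/64, 3 w.p. 1/32, 4 w.p. 3/64, 5 w.p. 1/16, 6 w.p. 5/64, 7 w.p. 3/32, …
E[payout] = (1/64)·2 + (1/32)·3 + (3/64)·4 + (1/16)·5 + (5/64)·6 + (3/32)·7 + (7/64)·8 + (1/8)·9 + (7/64)·10 + (3/32)·11 + (5/64)·12 + (1/16)·13 + (3/64)·14 + (1/32)·15 + (1/64)·16 = 9
Expected profit = 9 − 2 = 7 ≈ $7.00

$7.00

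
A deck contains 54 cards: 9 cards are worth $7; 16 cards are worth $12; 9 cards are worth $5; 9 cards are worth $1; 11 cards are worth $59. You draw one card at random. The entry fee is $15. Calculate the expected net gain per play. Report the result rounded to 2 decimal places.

E[payout] = (9/54)·7 + (16/54)·12 + (9/54)·5 + (9/54)·1 + (11/54)·59 = 479/27
Expected profit = 479/27 − 15 = 74/27 ≈ $2.74

$2.74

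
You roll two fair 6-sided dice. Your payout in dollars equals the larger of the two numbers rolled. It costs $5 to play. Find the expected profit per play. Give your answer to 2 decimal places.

Distribution of the larger of the two numbers rolled: 1 w.p. 1/36, 2 w.p. 1/12, 3 w.p. 5/36, 4 w.p. 7/36, 5 w.p. 1/4, 6 w.p. 11/36
E[payout] = (1/36)·1 + (1/12)·2 + (5/36)·3 + (7/36)·4 + (1/4)·5 + (11/36)·6 = 161/36
Expected profit = 161/36 − 5 = -19/36 ≈ -$0.53

-$0.53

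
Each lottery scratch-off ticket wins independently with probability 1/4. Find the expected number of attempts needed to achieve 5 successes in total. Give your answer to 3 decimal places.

20.000

By linearity (sum of 5 independent geometric waits), E[trials] = 5/p = 5/(1/4) = 20.
≈ 20.000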